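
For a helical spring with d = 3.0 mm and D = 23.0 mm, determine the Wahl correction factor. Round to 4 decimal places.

C = D/d = 23.0/3.0 = 7.6667
K_W = (4C−1)/(4C−4) + 0.615/C = 29.667/26.667 + 0.0802 = 1.1927

1.1927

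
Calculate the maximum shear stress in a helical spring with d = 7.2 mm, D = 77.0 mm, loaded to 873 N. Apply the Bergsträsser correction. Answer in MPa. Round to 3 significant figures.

Spring index C = D/d = 77.0/7.2 = 10.6944
K_B = (4C+2)/(4C−3) = 44.778/39.778 = 1.1257
τ₀ = 8FD/(πd³) = 8·873·77.0/(π·7.2³) = 537768/1172.6 = 458.61 MPa
τ_max = K·τ₀ = 1.1257 × 458.61 = 516.26 MPa

516 MPa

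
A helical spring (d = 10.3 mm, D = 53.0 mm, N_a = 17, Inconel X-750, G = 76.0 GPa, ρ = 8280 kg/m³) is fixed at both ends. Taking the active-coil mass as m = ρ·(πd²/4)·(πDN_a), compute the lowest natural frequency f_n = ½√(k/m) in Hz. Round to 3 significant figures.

73.5 Hz

k = Gd⁴/(8D³N_a) = (76.0×10³)(10.3⁴)/(8·53.0³·17) = 42.247 N/mm = 42247 N/m
Wire length L = πDN_a = π·53.0·17 = 2830.6 mm
m = ρ·(πd²/4)·L = 8280 × 83.323×10⁻⁶ m² × 2.8306 m = 1.9529 kg
f_n = ½√(k/m) = 0.5·√(42247/1.9529) = 0.5·√(21633) = 73.542 Hz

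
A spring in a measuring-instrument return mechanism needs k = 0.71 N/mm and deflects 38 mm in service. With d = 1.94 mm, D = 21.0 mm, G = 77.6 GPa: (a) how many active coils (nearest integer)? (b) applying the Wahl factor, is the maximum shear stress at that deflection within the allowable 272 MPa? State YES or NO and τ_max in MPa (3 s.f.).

N_a = Gd⁴/(8D³k) = (77.6×10³)(1.94⁴)/(8·21.0³·0.71) = 20.9 → N_a = 21
Actual rate k = Gd⁴/(8D³·21) = 0.70648 N/mm
Working load F = kδ = 0.70648·38 = 26.846 N
C = 21.0/1.94 = 10.8247; K_W = (4C−1)/(4C−4)+0.615/C = 1.1332
τ_max = K_W·8FD/(πd³) = 1.1332·196.63 = 222.81 MPa
τ_max ≤ 272 MPa → acceptable

(a) 21 coils; (b) YES, τ_max = 223 MPa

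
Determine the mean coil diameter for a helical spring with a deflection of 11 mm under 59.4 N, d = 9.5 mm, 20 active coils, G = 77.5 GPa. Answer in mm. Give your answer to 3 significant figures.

Required rate k = F/δ = 59.4/11 = 5.4 N/mm
D = (Gd⁴/(8N_a·k))^(1/3) = (77.5×10³·9.5⁴/(8·20·5.4))^(1/3)
  = (730605)^(1/3) = 90.0660 mm

90.1 mm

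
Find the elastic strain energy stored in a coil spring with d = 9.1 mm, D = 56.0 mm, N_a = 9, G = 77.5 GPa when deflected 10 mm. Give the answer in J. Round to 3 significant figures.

k = Gd⁴/(8D³N_a) = (77.5×10³)(9.1⁴)/(8·56.0³·9) = 42.031 N/mm
U = ½kδ² = 0.5 × 42.031 × 10² = 2101.6 N·mm = 2.1016 J

2.10 J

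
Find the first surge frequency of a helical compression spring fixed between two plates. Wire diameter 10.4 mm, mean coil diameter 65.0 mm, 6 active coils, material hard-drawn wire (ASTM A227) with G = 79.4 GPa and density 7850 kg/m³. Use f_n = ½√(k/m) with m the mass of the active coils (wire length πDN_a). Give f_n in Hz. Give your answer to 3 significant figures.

k = Gd⁴/(8D³N_a) = (79.4×10³)(10.4⁴)/(8·65.0³·6) = 70.465 N/mm = 70465 N/m
Wire length L = πDN_a = π·65.0·6 = 1225.2 mm
m = ρ·(πd²/4)·L = 7850 × 84.949×10⁻⁶ m² × 1.2252 m = 0.81704 kg
f_n = ½√(k/m) = 0.5·√(70465/0.81704) = 0.5·√(86245) = 146.84 Hz

147 Hz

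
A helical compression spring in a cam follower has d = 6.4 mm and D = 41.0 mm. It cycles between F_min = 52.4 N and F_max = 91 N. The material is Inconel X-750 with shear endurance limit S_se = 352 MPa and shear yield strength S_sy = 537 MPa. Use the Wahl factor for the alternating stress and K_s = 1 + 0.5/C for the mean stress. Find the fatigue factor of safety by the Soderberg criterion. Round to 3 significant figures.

C = D/d = 41.0/6.4 = 6.4062; K_W = (4C−1)/(4C−4)+0.615/C = 1.2347; K_s = 1+0.5/C = 1.0780
F_a = (F_max−F_min)/2 = 19.3 N; F_m = (F_max+F_min)/2 = 71.7 N
τ_a = K_W·8F_aD/(πd³) = 1.2347 × 7.6867 = 9.491 MPa
τ_m = K_s·8F_mD/(πd³) = 1.0780 × 28.556 = 30.785 MPa
Soderberg: 1/n_f = τ_a/S_se + τ_m/S_sy = 9.491/352 + 30.785/537 = 0.02696 + 0.05733 = 0.084291
n_f = 1/0.084291 = 11.86

11.9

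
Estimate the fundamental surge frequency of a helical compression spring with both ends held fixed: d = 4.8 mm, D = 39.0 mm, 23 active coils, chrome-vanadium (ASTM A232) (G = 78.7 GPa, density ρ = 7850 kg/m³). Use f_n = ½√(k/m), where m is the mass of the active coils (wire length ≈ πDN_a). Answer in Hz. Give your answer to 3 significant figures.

k = Gd⁴/(8D³N_a) = (78.7×10³)(4.8⁴)/(8·39.0³·23) = 3.8276 N/mm = 3827.6 N/m
Wire length L = πDN_a = π·39.0·23 = 2818 mm
m = ρ·(πd²/4)·L = 7850 × 18.096×10⁻⁶ m² × 2.818 m = 0.4003 kg
f_n = ½√(k/m) = 0.5·√(3827.6/0.4003) = 0.5·√(9561.9) = 48.892 Hz

48.9 Hz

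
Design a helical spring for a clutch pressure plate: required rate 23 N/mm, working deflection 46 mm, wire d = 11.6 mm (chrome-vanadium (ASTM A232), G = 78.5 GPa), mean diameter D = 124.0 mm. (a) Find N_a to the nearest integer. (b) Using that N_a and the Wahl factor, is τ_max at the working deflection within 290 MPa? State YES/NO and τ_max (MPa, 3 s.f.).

(a) 4 coils; (b) YES, τ_max = 246 MPa

N_a = Gd⁴/(8D³k) = (78.5×10³)(11.6⁴)/(8·124.0³·23) = 4.052 → N_a = 4
Actual rate k = Gd⁴/(8D³·4) = 23.296 N/mm
Working load F = kδ = 23.296·46 = 1071.6 N
C = 124.0/11.6 = 10.6897; K_W = (4C−1)/(4C−4)+0.615/C = 1.1349
τ_max = K_W·8FD/(πd³) = 1.1349·216.79 = 246.04 MPa
τ_max ≤ 290 MPa → acceptable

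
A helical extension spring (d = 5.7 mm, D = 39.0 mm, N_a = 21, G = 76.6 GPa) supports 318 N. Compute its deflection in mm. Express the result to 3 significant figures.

k = Gd⁴/(8D³N_a) = (76.6×10³)(5.7⁴)/(8·39.0³·21) = 8.1138 N/mm
δ = F/k = 318 / 8.1138 = 39.192 mm

39.2 mm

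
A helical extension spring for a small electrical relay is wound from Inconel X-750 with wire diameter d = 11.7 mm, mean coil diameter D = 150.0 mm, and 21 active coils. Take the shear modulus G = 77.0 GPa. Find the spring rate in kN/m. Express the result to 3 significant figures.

k = Gd⁴/(8D³N_a) = (77.0×10³ × 11.7⁴) / (8 × 150.0³ × 21)
  = 1.44289e+09 / 5.67e+08 = 2.5448 N/mm

2.54 kN/m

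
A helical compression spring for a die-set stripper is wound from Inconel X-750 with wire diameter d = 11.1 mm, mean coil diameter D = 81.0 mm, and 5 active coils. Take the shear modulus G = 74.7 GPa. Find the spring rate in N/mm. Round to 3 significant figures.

53.3 N/mm

k = Gd⁴/(8D³N_a) = (74.7×10³ × 11.1⁴) / (8 × 81.0³ × 5)
  = 1.134e+09 / 2.12576e+07 = 53.345 N/mm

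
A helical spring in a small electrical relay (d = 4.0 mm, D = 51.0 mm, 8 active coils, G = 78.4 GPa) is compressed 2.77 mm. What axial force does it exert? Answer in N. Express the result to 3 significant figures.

k = Gd⁴/(8D³N_a) = (78.4×10³)(4.0⁴)/(8·51.0³·8) = 2.3641 N/mm
F = k·δ = 2.3641 × 2.77 = 6.5486 N

6.55 N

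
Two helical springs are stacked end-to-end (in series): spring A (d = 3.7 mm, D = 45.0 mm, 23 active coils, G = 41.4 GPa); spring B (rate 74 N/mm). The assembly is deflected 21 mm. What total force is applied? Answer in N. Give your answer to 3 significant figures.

k_A = Gd⁴/(8D³N_a) = (41.4×10³)(3.7⁴)/(8·45.0³·23) = 0.46276 N/mm
Series: 1/k_eq = 1/0.46276 + 1/74 = 2.1745; k_eq = 0.45988 N/mm
F = k_eq·δ = 0.45988·21 = 9.6575 N

9.66 N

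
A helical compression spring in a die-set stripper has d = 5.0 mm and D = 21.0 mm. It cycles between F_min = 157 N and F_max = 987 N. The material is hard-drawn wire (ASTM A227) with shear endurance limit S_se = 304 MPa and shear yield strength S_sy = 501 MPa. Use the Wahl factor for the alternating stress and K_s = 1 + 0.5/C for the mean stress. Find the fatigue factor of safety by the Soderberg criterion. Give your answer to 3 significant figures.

0.739

C = D/d = 21.0/5.0 = 4.2000; K_W = (4C−1)/(4C−4)+0.615/C = 1.3808; K_s = 1+0.5/C = 1.1190
F_a = (F_max−F_min)/2 = 415 N; F_m = (F_max+F_min)/2 = 572 N
τ_a = K_W·8F_aD/(πd³) = 1.3808 × 177.54 = 245.15 MPa
τ_m = K_s·8F_mD/(πd³) = 1.1190 × 244.71 = 273.84 MPa
Soderberg: 1/n_f = τ_a/S_se + τ_m/S_sy = 245.15/304 + 273.84/501 = 0.80641 + 0.54658 = 1.353
n_f = 1/1.353 = 0.7391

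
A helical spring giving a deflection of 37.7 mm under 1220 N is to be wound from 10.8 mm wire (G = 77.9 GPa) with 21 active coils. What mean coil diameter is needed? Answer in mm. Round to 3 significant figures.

58.0 mm

Required rate k = F/δ = 1220/37.7 = 32.361 N/mm
D = (Gd⁴/(8N_a·k))^(1/3) = (77.9×10³·10.8⁴/(8·21·32.361))^(1/3)
  = (194942)^(1/3) = 57.9831 mm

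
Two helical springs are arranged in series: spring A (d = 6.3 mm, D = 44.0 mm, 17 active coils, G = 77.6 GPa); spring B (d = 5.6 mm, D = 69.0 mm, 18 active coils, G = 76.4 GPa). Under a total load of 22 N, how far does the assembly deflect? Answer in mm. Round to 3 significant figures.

15.9 mm

k_A = Gd⁴/(8D³N_a) = (77.6×10³)(6.3⁴)/(8·44.0³·17) = 10.552 N/mm
k_B = Gd⁴/(8D³N_a) = (76.4×10³)(5.6⁴)/(8·69.0³·18) = 1.5883 N/mm
Series: 1/k_eq = 1/10.552 + 1/1.5883 = 0.72437; k_eq = 1.3805 N/mm
δ = F/k_eq = 22/1.3805 = 15.936 mm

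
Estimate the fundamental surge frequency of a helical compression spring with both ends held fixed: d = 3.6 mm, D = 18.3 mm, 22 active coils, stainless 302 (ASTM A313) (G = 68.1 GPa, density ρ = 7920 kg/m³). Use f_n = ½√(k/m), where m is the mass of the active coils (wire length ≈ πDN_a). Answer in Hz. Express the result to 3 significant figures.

161 Hz

k = Gd⁴/(8D³N_a) = (68.1×10³)(3.6⁴)/(8·18.3³·22) = 10.605 N/mm = 10605 N/m
Wire length L = πDN_a = π·18.3·22 = 1264.8 mm
m = ρ·(πd²/4)·L = 7920 × 10.179×10⁻⁶ m² × 1.2648 m = 0.10196 kg
f_n = ½√(k/m) = 0.5·√(10605/0.10196) = 0.5·√(1.04e+05) = 161.25 Hz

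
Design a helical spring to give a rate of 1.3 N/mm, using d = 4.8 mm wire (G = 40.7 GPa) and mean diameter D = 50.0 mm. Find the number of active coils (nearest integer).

17

N_a = Gd⁴/(8D³k) = (40.7×10³ × 4.8⁴)/(8 × 50.0³ × 1.3)
    = 2.16053e+07 / 1.3e+06 = 16.62 → 17 coils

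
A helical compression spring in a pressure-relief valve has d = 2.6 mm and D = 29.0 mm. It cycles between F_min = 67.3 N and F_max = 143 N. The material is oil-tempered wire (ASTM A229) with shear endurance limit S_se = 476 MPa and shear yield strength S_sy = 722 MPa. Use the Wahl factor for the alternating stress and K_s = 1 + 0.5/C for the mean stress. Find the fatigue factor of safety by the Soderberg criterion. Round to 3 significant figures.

C = D/d = 29.0/2.6 = 11.1538; K_W = (4C−1)/(4C−4)+0.615/C = 1.1290; K_s = 1+0.5/C = 1.0448
F_a = (F_max−F_min)/2 = 37.85 N; F_m = (F_max+F_min)/2 = 105.15 N
τ_a = K_W·8F_aD/(πd³) = 1.1290 × 159.03 = 179.55 MPa
τ_m = K_s·8F_mD/(πd³) = 1.0448 × 441.8 = 461.61 MPa
Soderberg: 1/n_f = τ_a/S_se + τ_m/S_sy = 179.55/476 + 461.61/722 = 0.37720 + 0.63934 = 1.0165
n_f = 1/1.0165 = 0.9837

0.984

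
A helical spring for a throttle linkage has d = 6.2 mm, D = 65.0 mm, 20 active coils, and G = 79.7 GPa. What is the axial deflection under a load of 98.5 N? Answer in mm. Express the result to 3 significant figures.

36.8 mm

k = Gd⁴/(8D³N_a) = (79.7×10³)(6.2⁴)/(8·65.0³·20) = 2.6802 N/mm
δ = F/k = 98.5 / 2.6802 = 36.751 mm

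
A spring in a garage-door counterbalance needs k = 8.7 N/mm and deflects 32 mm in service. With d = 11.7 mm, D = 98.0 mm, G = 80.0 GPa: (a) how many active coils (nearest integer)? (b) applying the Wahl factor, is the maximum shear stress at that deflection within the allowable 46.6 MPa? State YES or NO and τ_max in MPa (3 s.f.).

N_a = Gd⁴/(8D³k) = (80.0×10³)(11.7⁴)/(8·98.0³·8.7) = 22.88 → N_a = 23
Actual rate k = Gd⁴/(8D³·23) = 8.6564 N/mm
Working load F = kδ = 8.6564·32 = 277 N
C = 98.0/11.7 = 8.3761; K_W = (4C−1)/(4C−4)+0.615/C = 1.1751
τ_max = K_W·8FD/(πd³) = 1.1751·43.161 = 50.719 MPa
τ_max > 46.6 MPa → exceeds allowable

(a) 23 coils; (b) NO, τ_max = 50.7 MPa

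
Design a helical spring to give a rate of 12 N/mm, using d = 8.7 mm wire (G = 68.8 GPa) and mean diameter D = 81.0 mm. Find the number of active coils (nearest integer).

N_a = Gd⁴/(8D³k) = (68.8×10³ × 8.7⁴)/(8 × 81.0³ × 12)
    = 3.94154e+08 / 5.10183e+07 = 7.726 → 8 coils

8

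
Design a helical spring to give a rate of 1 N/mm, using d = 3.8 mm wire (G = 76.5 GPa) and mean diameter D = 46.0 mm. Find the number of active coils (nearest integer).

20

N_a = Gd⁴/(8D³k) = (76.5×10³ × 3.8⁴)/(8 × 46.0³ × 1)
    = 1.59513e+07 / 778688 = 20.48 → 20 coils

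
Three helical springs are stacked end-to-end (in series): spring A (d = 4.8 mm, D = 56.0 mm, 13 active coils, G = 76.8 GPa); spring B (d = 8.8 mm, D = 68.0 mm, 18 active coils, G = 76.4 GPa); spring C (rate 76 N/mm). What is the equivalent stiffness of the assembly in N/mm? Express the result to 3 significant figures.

k_A = Gd⁴/(8D³N_a) = (76.8×10³)(4.8⁴)/(8·56.0³·13) = 2.2322 N/mm
k_B = Gd⁴/(8D³N_a) = (76.4×10³)(8.8⁴)/(8·68.0³·18) = 10.119 N/mm
Series: 1/k_eq = 1/2.2322 + 1/10.119 + 1/76 = 0.55998; k_eq = 1.7858 N/mm

1.79 N/mm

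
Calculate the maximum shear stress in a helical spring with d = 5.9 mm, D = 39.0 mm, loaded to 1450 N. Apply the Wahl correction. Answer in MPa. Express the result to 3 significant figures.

Spring index C = D/d = 39.0/5.9 = 6.6102
K_W = (4C−1)/(4C−4) + 0.615/C = 25.441/22.441 + 0.0930 = 1.2267
τ₀ = 8FD/(πd³) = 8·1450·39.0/(π·5.9³) = 452400/645.22 = 701.16 MPa
τ_max = K·τ₀ = 1.2267 × 701.16 = 860.13 MPa

860 MPa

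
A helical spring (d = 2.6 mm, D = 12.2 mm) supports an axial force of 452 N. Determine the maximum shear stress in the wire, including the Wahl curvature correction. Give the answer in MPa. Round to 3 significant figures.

1070 MPa

Spring index C = D/d = 12.2/2.6 = 4.6923
K_W = (4C−1)/(4C−4) + 0.615/C = 17.769/14.769 + 0.1311 = 1.3342
τ₀ = 8FD/(πd³) = 8·452·12.2/(π·2.6³) = 44115.2/55.217 = 798.95 MPa
τ_max = K·τ₀ = 1.3342 × 798.95 = 1065.9 MPa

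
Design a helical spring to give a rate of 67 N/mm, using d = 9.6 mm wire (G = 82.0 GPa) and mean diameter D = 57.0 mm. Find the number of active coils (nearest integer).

7

N_a = Gd⁴/(8D³k) = (82.0×10³ × 9.6⁴)/(8 × 57.0³ × 67)
    = 6.96464e+08 / 9.92634e+07 = 7.016 → 7 coils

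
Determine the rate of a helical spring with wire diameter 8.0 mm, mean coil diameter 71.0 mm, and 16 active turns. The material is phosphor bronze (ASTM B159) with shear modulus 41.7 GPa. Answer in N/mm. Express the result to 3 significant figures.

k = Gd⁴/(8D³N_a) = (41.7×10³ × 8.0⁴) / (8 × 71.0³ × 16)
  = 1.70803e+08 / 4.58126e+07 = 3.7283 N/mm

3.73 N/mm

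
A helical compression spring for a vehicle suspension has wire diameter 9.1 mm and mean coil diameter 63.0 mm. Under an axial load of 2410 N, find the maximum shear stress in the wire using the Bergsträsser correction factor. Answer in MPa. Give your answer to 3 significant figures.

617 MPa

Spring index C = D/d = 63.0/9.1 = 6.9231
K_B = (4C+2)/(4C−3) = 29.692/24.692 = 1.2025
τ₀ = 8FD/(πd³) = 8·2410·63.0/(π·9.1³) = 1.21464e+06/2367.4 = 513.07 MPa
τ_max = K·τ₀ = 1.2025 × 513.07 = 616.96 MPa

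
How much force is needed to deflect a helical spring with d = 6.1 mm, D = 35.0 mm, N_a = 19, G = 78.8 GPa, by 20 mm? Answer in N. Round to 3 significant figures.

k = Gd⁴/(8D³N_a) = (78.8×10³)(6.1⁴)/(8·35.0³·19) = 16.742 N/mm
F = k·δ = 16.742 × 20 = 334.83 N

335 N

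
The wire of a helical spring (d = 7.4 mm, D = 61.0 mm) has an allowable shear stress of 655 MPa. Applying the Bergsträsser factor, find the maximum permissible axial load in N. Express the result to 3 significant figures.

C = D/d = 61.0/7.4 = 8.2432
K_B = (4C+2)/(4C−3) = 34.973/29.973 = 1.1668
τ_max = K·8FD/(πd³) → F_max = τ_allow·πd³/(8DK)
F_max = 655·π·7.4³/(8·61.0·1.1668) = 8.3385e+05/569.41 = 1464.4 N

1460 N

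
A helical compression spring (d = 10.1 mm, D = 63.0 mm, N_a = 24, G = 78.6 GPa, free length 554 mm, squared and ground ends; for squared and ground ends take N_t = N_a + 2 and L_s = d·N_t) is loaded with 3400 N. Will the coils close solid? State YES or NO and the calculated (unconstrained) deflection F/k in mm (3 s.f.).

NO, δ = 200 mm

k = Gd⁴/(8D³N_a) = (78.6×10³)(10.1⁴)/(8·63.0³·24) = 17.037 N/mm
N_t = 26; L_s = 10.1·26 = 262.6 mm; δ_solid = L₀ − L_s = 554 − 262.6 = 291.4 mm
δ = F/k = 3400/17.037 = 199.57 mm
δ < δ_solid → spring does not go solid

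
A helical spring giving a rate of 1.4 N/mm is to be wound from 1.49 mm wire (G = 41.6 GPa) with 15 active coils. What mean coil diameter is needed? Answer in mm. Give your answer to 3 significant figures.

10.7 mm

D = (Gd⁴/(8N_a·k))^(1/3) = (41.6×10³·1.49⁴/(8·15·1.4))^(1/3)
  = (1220.48)^(1/3) = 10.6867 mm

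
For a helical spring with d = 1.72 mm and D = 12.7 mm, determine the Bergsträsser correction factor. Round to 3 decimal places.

1.188

C = D/d = 12.7/1.72 = 7.3837
K_B = (4C+2)/(4C−3) = 31.535/26.535 = 1.1884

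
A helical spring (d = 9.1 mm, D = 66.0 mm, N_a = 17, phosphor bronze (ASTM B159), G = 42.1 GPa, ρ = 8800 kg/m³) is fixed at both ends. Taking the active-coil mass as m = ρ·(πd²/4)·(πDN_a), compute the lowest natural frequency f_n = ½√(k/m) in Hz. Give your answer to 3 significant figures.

30.2 Hz

k = Gd⁴/(8D³N_a) = (42.1×10³)(9.1⁴)/(8·66.0³·17) = 7.3837 N/mm = 7383.7 N/m
Wire length L = πDN_a = π·66.0·17 = 3524.9 mm
m = ρ·(πd²/4)·L = 8800 × 65.039×10⁻⁶ m² × 3.5249 m = 2.0174 kg
f_n = ½√(k/m) = 0.5·√(7383.7/2.0174) = 0.5·√(3660) = 30.249 Hz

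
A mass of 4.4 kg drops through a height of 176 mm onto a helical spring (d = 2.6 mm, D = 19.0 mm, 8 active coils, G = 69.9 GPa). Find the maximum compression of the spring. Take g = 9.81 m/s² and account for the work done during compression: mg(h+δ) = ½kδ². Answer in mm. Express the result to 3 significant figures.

k = Gd⁴/(8D³N_a) = (69.9×10³)(2.6⁴)/(8·19.0³·8) = 7.2766 N/mm
W = mg = 4.4 × 9.81 = 43.164 N
½kδ² − Wδ − Wh = 0 → δ = (W + √(W² + 2kWh))/k
δ = (43.164 + √(1863.1 + 110559))/7.2766 = (43.164 + 335.29)/7.2766 = 52.01 mm

52.0 mm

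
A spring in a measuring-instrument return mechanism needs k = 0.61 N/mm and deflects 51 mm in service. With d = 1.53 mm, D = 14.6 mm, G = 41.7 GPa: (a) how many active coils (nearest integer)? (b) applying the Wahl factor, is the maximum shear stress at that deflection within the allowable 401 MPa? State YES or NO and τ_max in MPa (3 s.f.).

(a) 15 coils; (b) YES, τ_max = 373 MPa

N_a = Gd⁴/(8D³k) = (41.7×10³)(1.53⁴)/(8·14.6³·0.61) = 15.05 → N_a = 15
Actual rate k = Gd⁴/(8D³·15) = 0.61187 N/mm
Working load F = kδ = 0.61187·51 = 31.206 N
C = 14.6/1.53 = 9.5425; K_W = (4C−1)/(4C−4)+0.615/C = 1.1522
τ_max = K_W·8FD/(πd³) = 1.1522·323.93 = 373.25 MPa
τ_max ≤ 401 MPa → acceptable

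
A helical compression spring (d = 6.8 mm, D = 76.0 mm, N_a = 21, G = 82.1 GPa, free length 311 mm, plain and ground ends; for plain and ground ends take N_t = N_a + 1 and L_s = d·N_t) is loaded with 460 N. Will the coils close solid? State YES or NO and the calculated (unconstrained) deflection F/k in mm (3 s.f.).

YES, δ = 193 mm

k = Gd⁴/(8D³N_a) = (82.1×10³)(6.8⁴)/(8·76.0³·21) = 2.3803 N/mm
N_t = 22; L_s = 6.8·22 = 149.6 mm; δ_solid = L₀ − L_s = 311 − 149.6 = 161.4 mm
δ = F/k = 460/2.3803 = 193.25 mm
δ ≥ δ_solid → spring goes solid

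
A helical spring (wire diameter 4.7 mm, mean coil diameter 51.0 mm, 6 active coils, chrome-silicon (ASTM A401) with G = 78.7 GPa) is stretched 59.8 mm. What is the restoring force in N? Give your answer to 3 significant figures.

k = Gd⁴/(8D³N_a) = (78.7×10³)(4.7⁴)/(8·51.0³·6) = 6.0313 N/mm
F = k·δ = 6.0313 × 59.8 = 360.67 N

361 N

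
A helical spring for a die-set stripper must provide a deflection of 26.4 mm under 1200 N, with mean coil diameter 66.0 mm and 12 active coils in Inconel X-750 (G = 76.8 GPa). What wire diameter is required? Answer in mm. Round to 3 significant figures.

11.3 mm

Required rate k = F/δ = 1200/26.4 = 45.455 N/mm
d = (8D³N_a·k / G)^(1/4) = (8·66.0³·12·45.455 / (76.8×10³))^0.25
  = (16335)^0.25 = 11.3052 mm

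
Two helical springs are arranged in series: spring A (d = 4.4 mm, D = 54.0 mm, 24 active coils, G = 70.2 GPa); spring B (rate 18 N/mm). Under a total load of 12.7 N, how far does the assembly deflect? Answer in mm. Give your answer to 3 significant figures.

15.3 mm

k_A = Gd⁴/(8D³N_a) = (70.2×10³)(4.4⁴)/(8·54.0³·24) = 0.87029 N/mm
Series: 1/k_eq = 1/0.87029 + 1/18 = 1.2046; k_eq = 0.83015 N/mm
δ = F/k_eq = 12.7/0.83015 = 15.298 mm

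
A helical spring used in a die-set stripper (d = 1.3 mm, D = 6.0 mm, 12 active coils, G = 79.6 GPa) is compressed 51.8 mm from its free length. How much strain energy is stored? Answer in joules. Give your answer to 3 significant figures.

k = Gd⁴/(8D³N_a) = (79.6×10³)(1.3⁴)/(8·6.0³·12) = 10.964 N/mm
U = ½kδ² = 0.5 × 10.964 × 51.8² = 14709 N·mm = 14.709 J

14.7 J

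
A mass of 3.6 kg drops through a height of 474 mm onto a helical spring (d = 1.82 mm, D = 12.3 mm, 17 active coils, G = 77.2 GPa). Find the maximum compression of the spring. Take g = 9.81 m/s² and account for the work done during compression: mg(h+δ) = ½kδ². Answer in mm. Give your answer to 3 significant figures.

k = Gd⁴/(8D³N_a) = (77.2×10³)(1.82⁴)/(8·12.3³·17) = 3.3469 N/mm
W = mg = 3.6 × 9.81 = 35.316 N
½kδ² − Wδ − Wh = 0 → δ = (W + √(W² + 2kWh))/k
δ = (35.316 + √(1247.2 + 112054))/3.3469 = (35.316 + 336.6)/3.3469 = 111.12 mm

111 mm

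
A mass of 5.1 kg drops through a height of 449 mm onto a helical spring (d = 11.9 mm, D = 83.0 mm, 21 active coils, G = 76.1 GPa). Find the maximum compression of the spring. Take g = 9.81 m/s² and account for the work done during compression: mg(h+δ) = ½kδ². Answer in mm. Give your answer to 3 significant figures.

56.4 mm

k = Gd⁴/(8D³N_a) = (76.1×10³)(11.9⁴)/(8·83.0³·21) = 15.887 N/mm
W = mg = 5.1 × 9.81 = 50.031 N
½kδ² − Wδ − Wh = 0 → δ = (W + √(W² + 2kWh))/k
δ = (50.031 + √(2503.1 + 713747))/15.887 = (50.031 + 846.32)/15.887 = 56.422 mm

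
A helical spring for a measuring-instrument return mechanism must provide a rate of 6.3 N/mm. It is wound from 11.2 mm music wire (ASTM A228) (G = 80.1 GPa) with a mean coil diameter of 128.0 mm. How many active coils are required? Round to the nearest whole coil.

N_a = Gd⁴/(8D³k) = (80.1×10³ × 11.2⁴)/(8 × 128.0³ × 6.3)
    = 1.26039e+09 / 1.05696e+08 = 11.92 → 12 coils

12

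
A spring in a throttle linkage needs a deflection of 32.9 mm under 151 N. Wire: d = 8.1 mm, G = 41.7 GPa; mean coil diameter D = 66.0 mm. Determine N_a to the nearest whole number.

17

Required rate k = F/δ = 151/32.9 = 4.5897 N/mm
N_a = Gd⁴/(8D³k) = (41.7×10³ × 8.1⁴)/(8 × 66.0³ × 4.5897)
    = 1.79505e+08 / 1.05561e+07 = 17 → 17 coils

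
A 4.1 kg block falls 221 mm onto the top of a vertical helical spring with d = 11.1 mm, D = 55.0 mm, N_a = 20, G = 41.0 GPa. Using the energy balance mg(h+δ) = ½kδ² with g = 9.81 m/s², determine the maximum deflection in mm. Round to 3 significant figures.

k = Gd⁴/(8D³N_a) = (41.0×10³)(11.1⁴)/(8·55.0³·20) = 23.381 N/mm
W = mg = 4.1 × 9.81 = 40.221 N
½kδ² − Wδ − Wh = 0 → δ = (W + √(W² + 2kWh))/k
δ = (40.221 + √(1617.7 + 415664))/23.381 = (40.221 + 645.97)/23.381 = 29.348 mm

29.3 mm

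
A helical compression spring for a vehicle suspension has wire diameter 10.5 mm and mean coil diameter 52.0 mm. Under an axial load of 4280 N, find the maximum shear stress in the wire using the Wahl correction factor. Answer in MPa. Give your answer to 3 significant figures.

Spring index C = D/d = 52.0/10.5 = 4.9524
K_W = (4C−1)/(4C−4) + 0.615/C = 18.810/15.810 + 0.1242 = 1.3139
τ₀ = 8FD/(πd³) = 8·4280·52.0/(π·10.5³) = 1.78048e+06/3636.8 = 489.58 MPa
τ_max = K·τ₀ = 1.3139 × 489.58 = 643.27 MPa

643 MPa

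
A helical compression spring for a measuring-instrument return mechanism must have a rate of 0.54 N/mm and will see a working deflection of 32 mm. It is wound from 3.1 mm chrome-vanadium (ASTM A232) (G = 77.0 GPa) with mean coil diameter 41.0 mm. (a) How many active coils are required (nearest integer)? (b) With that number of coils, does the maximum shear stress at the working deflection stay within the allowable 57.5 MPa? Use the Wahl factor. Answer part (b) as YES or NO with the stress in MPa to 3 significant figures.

N_a = Gd⁴/(8D³k) = (77.0×10³)(3.1⁴)/(8·41.0³·0.54) = 23.88 → N_a = 24
Actual rate k = Gd⁴/(8D³·24) = 0.53738 N/mm
Working load F = kδ = 0.53738·32 = 17.196 N
C = 41.0/3.1 = 13.2258; K_W = (4C−1)/(4C−4)+0.615/C = 1.1078
τ_max = K_W·8FD/(πd³) = 1.1078·60.266 = 66.766 MPa
τ_max > 57.5 MPa → exceeds allowable

(a) 24 coils; (b) NO, τ_max = 66.8 MPa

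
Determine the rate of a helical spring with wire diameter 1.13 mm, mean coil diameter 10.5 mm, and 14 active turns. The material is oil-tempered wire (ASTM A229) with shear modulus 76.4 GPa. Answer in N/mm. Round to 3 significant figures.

0.961 N/mm

k = Gd⁴/(8D³N_a) = (76.4×10³ × 1.13⁴) / (8 × 10.5³ × 14)
  = 124568 / 129654 = 0.96077 N/mm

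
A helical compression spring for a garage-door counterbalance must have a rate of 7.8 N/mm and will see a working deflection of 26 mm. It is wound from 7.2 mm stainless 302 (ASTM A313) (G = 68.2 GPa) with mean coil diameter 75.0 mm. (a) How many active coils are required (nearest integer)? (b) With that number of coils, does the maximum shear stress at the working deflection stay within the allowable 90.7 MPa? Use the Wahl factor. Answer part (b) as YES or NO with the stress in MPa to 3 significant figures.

N_a = Gd⁴/(8D³k) = (68.2×10³)(7.2⁴)/(8·75.0³·7.8) = 6.962 → N_a = 7
Actual rate k = Gd⁴/(8D³·7) = 7.7579 N/mm
Working load F = kδ = 7.7579·26 = 201.7 N
C = 75.0/7.2 = 10.4167; K_W = (4C−1)/(4C−4)+0.615/C = 1.1387
τ_max = K_W·8FD/(πd³) = 1.1387·103.21 = 117.52 MPa
τ_max > 90.7 MPa → exceeds allowable

(a) 7 coils; (b) NO, τ_max = 118 MPa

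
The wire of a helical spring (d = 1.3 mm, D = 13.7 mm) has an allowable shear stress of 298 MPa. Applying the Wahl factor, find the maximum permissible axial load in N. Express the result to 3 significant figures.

C = D/d = 13.7/1.3 = 10.5385
K_W = (4C−1)/(4C−4) + 0.615/C = 41.154/38.154 + 0.0584 = 1.1370
τ_max = K·8FD/(πd³) → F_max = τ_allow·πd³/(8DK)
F_max = 298·π·1.3³/(8·13.7·1.1370) = 2056.8/124.61 = 16.506 N

16.5 N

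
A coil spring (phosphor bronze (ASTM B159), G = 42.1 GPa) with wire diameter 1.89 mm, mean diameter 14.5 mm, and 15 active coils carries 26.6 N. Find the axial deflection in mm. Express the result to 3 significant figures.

k = Gd⁴/(8D³N_a) = (42.1×10³)(1.89⁴)/(8·14.5³·15) = 1.4684 N/mm
δ = F/k = 26.6 / 1.4684 = 18.115 mm

18.1 mm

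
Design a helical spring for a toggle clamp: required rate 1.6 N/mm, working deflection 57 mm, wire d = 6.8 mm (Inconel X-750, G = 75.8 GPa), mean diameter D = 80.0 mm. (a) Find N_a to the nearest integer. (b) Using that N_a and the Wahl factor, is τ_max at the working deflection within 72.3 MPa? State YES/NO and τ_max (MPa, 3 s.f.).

N_a = Gd⁴/(8D³k) = (75.8×10³)(6.8⁴)/(8·80.0³·1.6) = 24.73 → N_a = 25
Actual rate k = Gd⁴/(8D³·25) = 1.5827 N/mm
Working load F = kδ = 1.5827·57 = 90.215 N
C = 80.0/6.8 = 11.7647; K_W = (4C−1)/(4C−4)+0.615/C = 1.1219
τ_max = K_W·8FD/(πd³) = 1.1219·58.45 = 65.578 MPa
τ_max ≤ 72.3 MPa → acceptable

(a) 25 coils; (b) YES, τ_max = 65.6 MPa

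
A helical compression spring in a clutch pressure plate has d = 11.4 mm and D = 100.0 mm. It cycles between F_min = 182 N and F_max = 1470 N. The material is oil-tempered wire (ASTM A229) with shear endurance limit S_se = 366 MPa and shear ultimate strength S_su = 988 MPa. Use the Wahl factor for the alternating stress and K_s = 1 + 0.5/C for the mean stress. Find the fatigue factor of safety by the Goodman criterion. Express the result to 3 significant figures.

C = D/d = 100.0/11.4 = 8.7719; K_W = (4C−1)/(4C−4)+0.615/C = 1.1666; K_s = 1+0.5/C = 1.0570
F_a = (F_max−F_min)/2 = 644 N; F_m = (F_max+F_min)/2 = 826 N
τ_a = K_W·8F_aD/(πd³) = 1.1666 × 110.69 = 129.13 MPa
τ_m = K_s·8F_mD/(πd³) = 1.0570 × 141.97 = 150.07 MPa
Goodman: 1/n_f = τ_a/S_se + τ_m/S_su = 129.13/366 + 150.07/988 = 0.35282 + 0.15189 = 0.50471
n_f = 1/0.50471 = 1.981

1.98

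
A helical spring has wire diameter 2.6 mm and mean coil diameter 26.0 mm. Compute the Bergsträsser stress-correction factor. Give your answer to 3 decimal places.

C = D/d = 26.0/2.6 = 10.0000
K_B = (4C+2)/(4C−3) = 42.000/37.000 = 1.1351

1.135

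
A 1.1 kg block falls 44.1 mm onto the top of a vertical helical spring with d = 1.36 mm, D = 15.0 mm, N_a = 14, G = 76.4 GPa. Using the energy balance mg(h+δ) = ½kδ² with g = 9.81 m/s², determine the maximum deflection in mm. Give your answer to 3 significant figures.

55.9 mm

k = Gd⁴/(8D³N_a) = (76.4×10³)(1.36⁴)/(8·15.0³·14) = 0.69144 N/mm
W = mg = 1.1 × 9.81 = 10.791 N
½kδ² − Wδ − Wh = 0 → δ = (W + √(W² + 2kWh))/k
δ = (10.791 + √(116.45 + 658.093))/0.69144 = (10.791 + 27.831)/0.69144 = 55.856 mm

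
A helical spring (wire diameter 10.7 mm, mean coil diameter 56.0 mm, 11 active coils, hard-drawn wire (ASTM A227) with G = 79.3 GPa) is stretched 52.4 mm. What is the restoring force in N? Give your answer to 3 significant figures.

3520 N

k = Gd⁴/(8D³N_a) = (79.3×10³)(10.7⁴)/(8·56.0³·11) = 67.261 N/mm
F = k·δ = 67.261 × 52.4 = 3524.5 N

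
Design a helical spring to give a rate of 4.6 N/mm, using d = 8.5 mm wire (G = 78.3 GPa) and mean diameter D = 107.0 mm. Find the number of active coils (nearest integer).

9

N_a = Gd⁴/(8D³k) = (78.3×10³ × 8.5⁴)/(8 × 107.0³ × 4.6)
    = 4.08731e+08 / 4.50816e+07 = 9.066 → 9 coils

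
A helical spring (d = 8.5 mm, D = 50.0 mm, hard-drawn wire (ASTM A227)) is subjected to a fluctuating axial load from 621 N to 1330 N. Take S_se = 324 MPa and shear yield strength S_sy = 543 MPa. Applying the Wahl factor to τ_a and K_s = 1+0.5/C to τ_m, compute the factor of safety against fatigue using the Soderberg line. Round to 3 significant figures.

C = D/d = 50.0/8.5 = 5.8824; K_W = (4C−1)/(4C−4)+0.615/C = 1.2582; K_s = 1+0.5/C = 1.0850
F_a = (F_max−F_min)/2 = 354.5 N; F_m = (F_max+F_min)/2 = 975.5 N
τ_a = K_W·8F_aD/(πd³) = 1.2582 × 73.497 = 92.471 MPa
τ_m = K_s·8F_mD/(πd³) = 1.0850 × 202.25 = 219.44 MPa
Soderberg: 1/n_f = τ_a/S_se + τ_m/S_sy = 92.471/324 + 219.44/543 = 0.28541 + 0.40412 = 0.68953
n_f = 1/0.68953 = 1.45

1.45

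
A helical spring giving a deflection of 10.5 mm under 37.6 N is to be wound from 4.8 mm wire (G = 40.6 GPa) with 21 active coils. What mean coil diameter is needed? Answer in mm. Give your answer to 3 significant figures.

33.0 mm

Required rate k = F/δ = 37.6/10.5 = 3.581 N/mm
D = (Gd⁴/(8N_a·k))^(1/3) = (40.6×10³·4.8⁴/(8·21·3.581))^(1/3)
  = (35824.7)^(1/3) = 32.9656 mm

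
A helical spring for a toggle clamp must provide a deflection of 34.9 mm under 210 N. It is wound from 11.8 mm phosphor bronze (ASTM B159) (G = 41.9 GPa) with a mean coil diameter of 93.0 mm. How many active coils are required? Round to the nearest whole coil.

21

Required rate k = F/δ = 210/34.9 = 6.0172 N/mm
N_a = Gd⁴/(8D³k) = (41.9×10³ × 11.8⁴)/(8 × 93.0³ × 6.0172)
    = 8.12348e+08 / 3.87198e+07 = 20.98 → 21 coils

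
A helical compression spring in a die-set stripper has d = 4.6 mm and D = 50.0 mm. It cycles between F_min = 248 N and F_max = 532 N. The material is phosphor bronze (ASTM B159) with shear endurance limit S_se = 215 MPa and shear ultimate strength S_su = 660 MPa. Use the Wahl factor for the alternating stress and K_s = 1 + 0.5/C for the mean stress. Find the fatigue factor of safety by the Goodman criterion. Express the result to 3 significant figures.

C = D/d = 50.0/4.6 = 10.8696; K_W = (4C−1)/(4C−4)+0.615/C = 1.1326; K_s = 1+0.5/C = 1.0460
F_a = (F_max−F_min)/2 = 142 N; F_m = (F_max+F_min)/2 = 390 N
τ_a = K_W·8F_aD/(πd³) = 1.1326 × 185.75 = 210.37 MPa
τ_m = K_s·8F_mD/(πd³) = 1.0460 × 510.15 = 533.62 MPa
Goodman: 1/n_f = τ_a/S_se + τ_m/S_su = 210.37/215 + 533.62/660 = 0.97848 + 0.80852 = 1.787
n_f = 1/1.787 = 0.5596

0.560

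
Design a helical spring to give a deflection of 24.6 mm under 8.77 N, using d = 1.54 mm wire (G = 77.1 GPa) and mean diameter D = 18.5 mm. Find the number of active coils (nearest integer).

Required rate k = F/δ = 8.77/24.6 = 0.3565 N/mm
N_a = Gd⁴/(8D³k) = (77.1×10³ × 1.54⁴)/(8 × 18.5³ × 0.3565)
    = 433648 / 18058 = 24.01 → 24 coils

24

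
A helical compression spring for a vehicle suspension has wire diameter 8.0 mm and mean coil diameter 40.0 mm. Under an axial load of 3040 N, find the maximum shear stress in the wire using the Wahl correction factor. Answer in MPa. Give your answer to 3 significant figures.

793 MPa

Spring index C = D/d = 40.0/8.0 = 5.0000
K_W = (4C−1)/(4C−4) + 0.615/C = 19.000/16.000 + 0.1230 = 1.3105
τ₀ = 8FD/(πd³) = 8·3040·40.0/(π·8.0³) = 972800/1608.5 = 604.79 MPa
τ_max = K·τ₀ = 1.3105 × 604.79 = 792.58 MPa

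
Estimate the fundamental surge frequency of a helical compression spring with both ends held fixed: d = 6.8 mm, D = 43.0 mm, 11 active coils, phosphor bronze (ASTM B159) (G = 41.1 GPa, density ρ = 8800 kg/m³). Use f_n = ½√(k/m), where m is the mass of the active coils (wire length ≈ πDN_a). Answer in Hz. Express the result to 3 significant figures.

81.3 Hz

k = Gd⁴/(8D³N_a) = (41.1×10³)(6.8⁴)/(8·43.0³·11) = 12.56 N/mm = 12560 N/m
Wire length L = πDN_a = π·43.0·11 = 1486 mm
m = ρ·(πd²/4)·L = 8800 × 36.317×10⁻⁶ m² × 1.486 m = 0.4749 kg
f_n = ½√(k/m) = 0.5·√(12560/0.4749) = 0.5·√(26448) = 81.314 Hz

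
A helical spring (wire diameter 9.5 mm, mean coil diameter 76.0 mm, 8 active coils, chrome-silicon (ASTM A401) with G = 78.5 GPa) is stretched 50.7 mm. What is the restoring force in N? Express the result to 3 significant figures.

k = Gd⁴/(8D³N_a) = (78.5×10³)(9.5⁴)/(8·76.0³·8) = 22.758 N/mm
F = k·δ = 22.758 × 50.7 = 1153.9 N

1150 N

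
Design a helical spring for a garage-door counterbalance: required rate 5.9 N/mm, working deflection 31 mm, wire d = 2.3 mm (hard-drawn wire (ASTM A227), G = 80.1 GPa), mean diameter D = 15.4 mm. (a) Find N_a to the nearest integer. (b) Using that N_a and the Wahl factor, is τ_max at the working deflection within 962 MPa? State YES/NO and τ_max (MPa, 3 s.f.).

N_a = Gd⁴/(8D³k) = (80.1×10³)(2.3⁴)/(8·15.4³·5.9) = 13 → N_a = 13
Actual rate k = Gd⁴/(8D³·13) = 5.9013 N/mm
Working load F = kδ = 5.9013·31 = 182.94 N
C = 15.4/2.3 = 6.6957; K_W = (4C−1)/(4C−4)+0.615/C = 1.2235
τ_max = K_W·8FD/(πd³) = 1.2235·589.64 = 721.44 MPa
τ_max ≤ 962 MPa → acceptable

(a) 13 coils; (b) YES, τ_max = 721 MPa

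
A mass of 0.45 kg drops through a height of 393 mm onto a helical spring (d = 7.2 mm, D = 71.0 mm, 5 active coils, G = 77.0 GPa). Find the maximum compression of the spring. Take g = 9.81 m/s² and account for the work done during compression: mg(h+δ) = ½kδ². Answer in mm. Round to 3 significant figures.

k = Gd⁴/(8D³N_a) = (77.0×10³)(7.2⁴)/(8·71.0³·5) = 14.454 N/mm
W = mg = 0.45 × 9.81 = 4.4145 N
½kδ² − Wδ − Wh = 0 → δ = (W + √(W² + 2kWh))/k
δ = (4.4145 + √(19.488 + 50152.2))/14.454 = (4.4145 + 223.99)/14.454 = 15.802 mm

15.8 mm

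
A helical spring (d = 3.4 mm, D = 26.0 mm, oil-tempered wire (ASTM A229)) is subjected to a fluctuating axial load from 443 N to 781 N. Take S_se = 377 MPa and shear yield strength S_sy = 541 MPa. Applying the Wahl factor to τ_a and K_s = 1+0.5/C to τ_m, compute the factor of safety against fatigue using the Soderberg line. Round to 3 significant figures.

0.341

C = D/d = 26.0/3.4 = 7.6471; K_W = (4C−1)/(4C−4)+0.615/C = 1.1933; K_s = 1+0.5/C = 1.0654
F_a = (F_max−F_min)/2 = 169 N; F_m = (F_max+F_min)/2 = 612 N
τ_a = K_W·8F_aD/(πd³) = 1.1933 × 284.68 = 339.7 MPa
τ_m = K_s·8F_mD/(πd³) = 1.0654 × 1030.9 = 1098.3 MPa
Soderberg: 1/n_f = τ_a/S_se + τ_m/S_sy = 339.7/377 + 1098.3/541 = 0.90106 + 2.03019 = 2.9313
n_f = 1/2.9313 = 0.3412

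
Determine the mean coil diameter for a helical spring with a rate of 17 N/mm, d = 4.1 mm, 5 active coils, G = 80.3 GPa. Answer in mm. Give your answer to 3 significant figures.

D = (Gd⁴/(8N_a·k))^(1/3) = (80.3×10³·4.1⁴/(8·5·17))^(1/3)
  = (33368.9)^(1/3) = 32.1944 mm

32.2 mm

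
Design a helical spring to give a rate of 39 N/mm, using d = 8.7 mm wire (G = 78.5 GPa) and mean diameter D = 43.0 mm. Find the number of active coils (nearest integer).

N_a = Gd⁴/(8D³k) = (78.5×10³ × 8.7⁴)/(8 × 43.0³ × 39)
    = 4.49725e+08 / 2.48062e+07 = 18.13 → 18 coils

18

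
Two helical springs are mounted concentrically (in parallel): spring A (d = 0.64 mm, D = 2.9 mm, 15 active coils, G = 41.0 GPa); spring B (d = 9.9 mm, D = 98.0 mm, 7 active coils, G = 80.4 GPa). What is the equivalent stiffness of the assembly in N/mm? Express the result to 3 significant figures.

17.0 N/mm

k_A = Gd⁴/(8D³N_a) = (41.0×10³)(0.64⁴)/(8·2.9³·15) = 2.3503 N/mm
k_B = Gd⁴/(8D³N_a) = (80.4×10³)(9.9⁴)/(8·98.0³·7) = 14.653 N/mm
Parallel: k_eq = 2.3503 + 14.653 = 17.003 N/mm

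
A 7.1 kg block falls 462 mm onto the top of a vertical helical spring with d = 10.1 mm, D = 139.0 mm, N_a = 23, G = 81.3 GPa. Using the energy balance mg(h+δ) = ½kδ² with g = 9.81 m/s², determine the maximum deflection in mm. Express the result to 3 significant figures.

239 mm

k = Gd⁴/(8D³N_a) = (81.3×10³)(10.1⁴)/(8·139.0³·23) = 1.712 N/mm
W = mg = 7.1 × 9.81 = 69.651 N
½kδ² − Wδ − Wh = 0 → δ = (W + √(W² + 2kWh))/k
δ = (69.651 + √(4851.3 + 110183))/1.712 = (69.651 + 339.17)/1.712 = 238.79 mm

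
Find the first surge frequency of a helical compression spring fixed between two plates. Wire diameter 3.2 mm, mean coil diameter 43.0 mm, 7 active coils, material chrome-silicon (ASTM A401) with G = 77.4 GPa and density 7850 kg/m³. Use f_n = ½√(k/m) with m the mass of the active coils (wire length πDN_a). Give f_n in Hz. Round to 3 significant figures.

87.4 Hz

k = Gd⁴/(8D³N_a) = (77.4×10³)(3.2⁴)/(8·43.0³·7) = 1.8228 N/mm = 1822.8 N/m
Wire length L = πDN_a = π·43.0·7 = 945.62 mm
m = ρ·(πd²/4)·L = 7850 × 8.0425×10⁻⁶ m² × 0.94562 m = 0.0597 kg
f_n = ½√(k/m) = 0.5·√(1822.8/0.0597) = 0.5·√(30533) = 87.369 Hz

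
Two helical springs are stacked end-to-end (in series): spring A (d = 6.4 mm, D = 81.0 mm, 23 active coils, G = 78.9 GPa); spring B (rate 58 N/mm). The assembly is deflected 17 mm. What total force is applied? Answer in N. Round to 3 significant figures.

k_A = Gd⁴/(8D³N_a) = (78.9×10³)(6.4⁴)/(8·81.0³·23) = 1.3537 N/mm
Series: 1/k_eq = 1/1.3537 + 1/58 = 0.75595; k_eq = 1.3228 N/mm
F = k_eq·δ = 1.3228·17 = 22.488 N

22.5 N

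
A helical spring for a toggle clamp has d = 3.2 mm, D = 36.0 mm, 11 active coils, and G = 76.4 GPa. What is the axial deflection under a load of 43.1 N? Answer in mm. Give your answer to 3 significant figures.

22.1 mm

k = Gd⁴/(8D³N_a) = (76.4×10³)(3.2⁴)/(8·36.0³·11) = 1.9512 N/mm
δ = F/k = 43.1 / 1.9512 = 22.089 mm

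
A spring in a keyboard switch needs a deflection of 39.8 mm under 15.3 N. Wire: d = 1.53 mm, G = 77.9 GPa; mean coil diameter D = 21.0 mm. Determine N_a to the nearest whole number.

15

Required rate k = F/δ = 15.3/39.8 = 0.38442 N/mm
N_a = Gd⁴/(8D³k) = (77.9×10³ × 1.53⁴)/(8 × 21.0³ × 0.38442)
    = 426877 / 28481.1 = 14.99 → 15 coils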